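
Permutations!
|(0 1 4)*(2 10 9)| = |(0 1 4)(2 10 9)| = 3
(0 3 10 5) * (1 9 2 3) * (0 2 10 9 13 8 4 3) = (0 1 13 8 4 3 9 10 5 2) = [1, 13, 0, 9, 3, 2, 6, 7, 4, 10, 5, 11, 12, 8]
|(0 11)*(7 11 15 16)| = 5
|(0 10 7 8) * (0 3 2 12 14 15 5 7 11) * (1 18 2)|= |(0 10 11)(1 18 2 12 14 15 5 7 8 3)|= 30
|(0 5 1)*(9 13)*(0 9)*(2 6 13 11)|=8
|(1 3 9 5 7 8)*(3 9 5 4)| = |(1 9 4 3 5 7 8)| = 7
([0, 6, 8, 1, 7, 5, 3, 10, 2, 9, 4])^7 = [0, 6, 8, 1, 7, 5, 3, 10, 2, 9, 4]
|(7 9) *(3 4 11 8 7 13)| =7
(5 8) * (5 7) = [0, 1, 2, 3, 4, 8, 6, 5, 7] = (5 8 7)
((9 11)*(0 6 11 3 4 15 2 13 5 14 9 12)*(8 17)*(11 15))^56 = (17)(0 3 13)(2 12 9)(4 5 6)(11 14 15)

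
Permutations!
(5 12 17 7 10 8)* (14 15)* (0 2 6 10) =[2, 1, 6, 3, 4, 12, 10, 0, 5, 9, 8, 11, 17, 13, 15, 14, 16, 7] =(0 2 6 10 8 5 12 17 7)(14 15)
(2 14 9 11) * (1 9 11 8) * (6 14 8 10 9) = (1 6 14 11 2 8)(9 10) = [0, 6, 8, 3, 4, 5, 14, 7, 1, 10, 9, 2, 12, 13, 11]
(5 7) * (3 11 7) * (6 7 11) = (11)(3 6 7 5) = [0, 1, 2, 6, 4, 3, 7, 5, 8, 9, 10, 11]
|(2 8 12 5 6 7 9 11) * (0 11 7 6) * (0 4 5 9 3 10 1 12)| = |(0 11 2 8)(1 12 9 7 3 10)(4 5)| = 12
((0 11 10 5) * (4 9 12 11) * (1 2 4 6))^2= (0 1 4 12 10)(2 9 11 5 6)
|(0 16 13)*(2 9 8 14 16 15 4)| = |(0 15 4 2 9 8 14 16 13)| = 9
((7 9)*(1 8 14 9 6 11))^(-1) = (1 11 6 7 9 14 8)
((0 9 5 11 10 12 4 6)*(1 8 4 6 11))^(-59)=(0 9 5 1 8 4 11 10 12 6)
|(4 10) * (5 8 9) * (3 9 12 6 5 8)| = 6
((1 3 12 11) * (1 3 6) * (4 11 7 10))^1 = (1 6)(3 12 7 10 4 11)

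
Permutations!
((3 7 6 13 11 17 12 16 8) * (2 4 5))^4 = (2 4 5)(3 11 8 13 16 6 12 7 17)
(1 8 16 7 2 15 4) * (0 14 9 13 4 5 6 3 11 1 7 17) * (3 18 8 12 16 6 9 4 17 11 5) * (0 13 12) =(0 14 4 7 2 15 3 5 9 12 16 11 1)(6 18 8)(13 17) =[14, 0, 15, 5, 7, 9, 18, 2, 6, 12, 10, 1, 16, 17, 4, 3, 11, 13, 8]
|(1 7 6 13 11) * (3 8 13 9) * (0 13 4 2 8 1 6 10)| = 9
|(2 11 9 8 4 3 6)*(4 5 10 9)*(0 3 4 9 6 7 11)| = 10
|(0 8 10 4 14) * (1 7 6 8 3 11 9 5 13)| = |(0 3 11 9 5 13 1 7 6 8 10 4 14)| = 13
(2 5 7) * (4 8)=(2 5 7)(4 8)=[0, 1, 5, 3, 8, 7, 6, 2, 4]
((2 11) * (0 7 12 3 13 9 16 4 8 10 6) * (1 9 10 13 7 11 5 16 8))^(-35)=((0 11 2 5 16 4 1 9 8 13 10 6)(3 7 12))^(-35)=(0 11 2 5 16 4 1 9 8 13 10 6)(3 7 12)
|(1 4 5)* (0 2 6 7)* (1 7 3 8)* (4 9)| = 10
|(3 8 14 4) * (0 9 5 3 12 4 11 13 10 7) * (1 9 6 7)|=18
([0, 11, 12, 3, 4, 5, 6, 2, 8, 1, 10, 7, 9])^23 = [0, 9, 7, 3, 4, 5, 6, 11, 8, 12, 10, 1, 2]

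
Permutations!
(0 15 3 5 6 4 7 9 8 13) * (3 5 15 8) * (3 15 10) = (0 8 13)(3 10)(4 7 9 15 5 6) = [8, 1, 2, 10, 7, 6, 4, 9, 13, 15, 3, 11, 12, 0, 14, 5]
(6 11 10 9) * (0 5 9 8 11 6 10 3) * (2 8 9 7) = (0 5 7 2 8 11 3)(9 10) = [5, 1, 8, 0, 4, 7, 6, 2, 11, 10, 9, 3]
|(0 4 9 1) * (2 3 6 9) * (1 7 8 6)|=20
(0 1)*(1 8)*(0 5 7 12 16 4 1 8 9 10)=[9, 5, 2, 3, 1, 7, 6, 12, 8, 10, 0, 11, 16, 13, 14, 15, 4]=(0 9 10)(1 5 7 12 16 4)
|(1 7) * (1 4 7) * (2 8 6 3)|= 4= |(2 8 6 3)(4 7)|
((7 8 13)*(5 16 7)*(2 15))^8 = (5 8 16 13 7)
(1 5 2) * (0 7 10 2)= [7, 5, 1, 3, 4, 0, 6, 10, 8, 9, 2]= (0 7 10 2 1 5)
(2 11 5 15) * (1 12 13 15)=[0, 12, 11, 3, 4, 1, 6, 7, 8, 9, 10, 5, 13, 15, 14, 2]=(1 12 13 15 2 11 5)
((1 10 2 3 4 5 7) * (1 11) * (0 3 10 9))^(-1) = ((0 3 4 5 7 11 1 9)(2 10))^(-1) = (0 9 1 11 7 5 4 3)(2 10)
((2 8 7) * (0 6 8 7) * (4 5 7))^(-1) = (0 8 6)(2 7 5 4)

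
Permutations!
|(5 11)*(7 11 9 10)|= 5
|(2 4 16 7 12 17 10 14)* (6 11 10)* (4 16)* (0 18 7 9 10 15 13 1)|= 10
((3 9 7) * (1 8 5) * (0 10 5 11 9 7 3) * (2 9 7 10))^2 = ((0 2 9 3 10 5 1 8 11 7))^2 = (0 9 10 1 11)(2 3 5 8 7)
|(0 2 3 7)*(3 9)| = 5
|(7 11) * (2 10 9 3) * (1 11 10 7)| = 10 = |(1 11)(2 7 10 9 3)|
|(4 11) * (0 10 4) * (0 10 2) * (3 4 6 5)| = 6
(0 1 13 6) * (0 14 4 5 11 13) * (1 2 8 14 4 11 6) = (0 2 8 14 11 13 1)(4 5 6) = [2, 0, 8, 3, 5, 6, 4, 7, 14, 9, 10, 13, 12, 1, 11]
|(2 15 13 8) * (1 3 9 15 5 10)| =|(1 3 9 15 13 8 2 5 10)| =9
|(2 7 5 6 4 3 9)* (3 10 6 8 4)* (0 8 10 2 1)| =|(0 8 4 2 7 5 10 6 3 9 1)| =11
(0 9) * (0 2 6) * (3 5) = (0 9 2 6)(3 5) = [9, 1, 6, 5, 4, 3, 0, 7, 8, 2]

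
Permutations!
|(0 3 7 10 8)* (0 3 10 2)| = |(0 10 8 3 7 2)| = 6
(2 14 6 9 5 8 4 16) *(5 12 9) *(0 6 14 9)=(0 6 5 8 4 16 2 9 12)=[6, 1, 9, 3, 16, 8, 5, 7, 4, 12, 10, 11, 0, 13, 14, 15, 2]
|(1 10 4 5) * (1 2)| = 5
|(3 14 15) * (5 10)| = 6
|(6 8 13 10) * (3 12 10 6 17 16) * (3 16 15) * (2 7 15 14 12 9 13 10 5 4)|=|(2 7 15 3 9 13 6 8 10 17 14 12 5 4)|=14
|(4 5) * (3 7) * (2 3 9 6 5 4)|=|(2 3 7 9 6 5)|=6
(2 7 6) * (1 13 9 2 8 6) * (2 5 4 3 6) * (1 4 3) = (1 13 9 5 3 6 8 2 7 4) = [0, 13, 7, 6, 1, 3, 8, 4, 2, 5, 10, 11, 12, 9]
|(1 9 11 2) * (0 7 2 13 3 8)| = 9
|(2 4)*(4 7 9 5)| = 5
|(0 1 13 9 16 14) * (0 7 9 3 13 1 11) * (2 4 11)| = 4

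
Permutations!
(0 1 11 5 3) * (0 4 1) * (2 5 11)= (11)(1 2 5 3 4)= [0, 2, 5, 4, 1, 3, 6, 7, 8, 9, 10, 11]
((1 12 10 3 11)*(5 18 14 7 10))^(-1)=((1 12 5 18 14 7 10 3 11))^(-1)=(1 11 3 10 7 14 18 5 12)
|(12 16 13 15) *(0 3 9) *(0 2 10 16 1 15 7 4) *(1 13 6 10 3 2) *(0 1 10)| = 42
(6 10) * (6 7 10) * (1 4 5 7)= (1 4 5 7 10)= [0, 4, 2, 3, 5, 7, 6, 10, 8, 9, 1]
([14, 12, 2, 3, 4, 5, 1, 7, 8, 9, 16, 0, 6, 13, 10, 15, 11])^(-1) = [11, 6, 2, 3, 4, 5, 12, 7, 8, 9, 14, 16, 1, 13, 0, 15, 10]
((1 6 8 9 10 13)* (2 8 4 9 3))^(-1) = (1 13 10 9 4 6)(2 3 8)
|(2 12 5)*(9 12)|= |(2 9 12 5)|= 4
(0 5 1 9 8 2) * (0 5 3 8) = (0 3 8 2 5 1 9) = [3, 9, 5, 8, 4, 1, 6, 7, 2, 0]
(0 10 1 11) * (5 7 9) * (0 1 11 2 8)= (0 10 11 1 2 8)(5 7 9)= [10, 2, 8, 3, 4, 7, 6, 9, 0, 5, 11, 1]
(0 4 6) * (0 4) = (4 6) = [0, 1, 2, 3, 6, 5, 4]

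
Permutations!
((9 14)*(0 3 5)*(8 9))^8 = (0 5 3)(8 14 9)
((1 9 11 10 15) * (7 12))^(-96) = ((1 9 11 10 15)(7 12))^(-96) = (1 15 10 11 9)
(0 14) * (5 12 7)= (0 14)(5 12 7)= [14, 1, 2, 3, 4, 12, 6, 5, 8, 9, 10, 11, 7, 13, 0]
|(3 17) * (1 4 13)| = 6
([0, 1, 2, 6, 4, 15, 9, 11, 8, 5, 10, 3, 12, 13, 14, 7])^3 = [0, 1, 2, 5, 4, 11, 15, 6, 8, 7, 10, 9, 12, 13, 14, 3]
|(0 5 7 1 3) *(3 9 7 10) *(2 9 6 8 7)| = 4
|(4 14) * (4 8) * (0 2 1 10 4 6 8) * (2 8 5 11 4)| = 21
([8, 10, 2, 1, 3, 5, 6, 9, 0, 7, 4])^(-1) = (0 8)(1 3 4 10)(7 9)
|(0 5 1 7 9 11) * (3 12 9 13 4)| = 10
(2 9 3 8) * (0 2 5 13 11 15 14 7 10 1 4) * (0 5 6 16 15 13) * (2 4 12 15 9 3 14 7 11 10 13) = [4, 12, 3, 8, 5, 0, 16, 13, 6, 14, 1, 2, 15, 10, 11, 7, 9] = (0 4 5)(1 12 15 7 13 10)(2 3 8 6 16 9 14 11)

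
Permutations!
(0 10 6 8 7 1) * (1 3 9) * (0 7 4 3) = (0 10 6 8 4 3 9 1 7) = [10, 7, 2, 9, 3, 5, 8, 0, 4, 1, 6]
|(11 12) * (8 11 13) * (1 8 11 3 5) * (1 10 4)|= |(1 8 3 5 10 4)(11 12 13)|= 6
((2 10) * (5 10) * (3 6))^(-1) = ((2 5 10)(3 6))^(-1) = (2 10 5)(3 6)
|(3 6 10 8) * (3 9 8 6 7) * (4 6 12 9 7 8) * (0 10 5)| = |(0 10 12 9 4 6 5)(3 8 7)| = 21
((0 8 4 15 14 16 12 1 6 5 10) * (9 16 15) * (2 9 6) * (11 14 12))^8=((0 8 4 6 5 10)(1 2 9 16 11 14 15 12))^8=(16)(0 4 5)(6 10 8)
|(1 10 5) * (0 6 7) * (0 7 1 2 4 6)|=|(1 10 5 2 4 6)|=6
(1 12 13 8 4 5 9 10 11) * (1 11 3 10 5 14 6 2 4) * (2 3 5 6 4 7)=(1 12 13 8)(2 7)(3 10 5 9 6)(4 14)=[0, 12, 7, 10, 14, 9, 3, 2, 1, 6, 5, 11, 13, 8, 4]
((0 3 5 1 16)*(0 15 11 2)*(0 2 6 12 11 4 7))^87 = (0 7 4 15 16 1 5 3)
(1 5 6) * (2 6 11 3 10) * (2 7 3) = (1 5 11 2 6)(3 10 7) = [0, 5, 6, 10, 4, 11, 1, 3, 8, 9, 7, 2]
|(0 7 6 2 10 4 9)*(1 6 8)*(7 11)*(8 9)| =|(0 11 7 9)(1 6 2 10 4 8)| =12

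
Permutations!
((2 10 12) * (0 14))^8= (14)(2 12 10)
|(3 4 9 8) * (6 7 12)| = |(3 4 9 8)(6 7 12)| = 12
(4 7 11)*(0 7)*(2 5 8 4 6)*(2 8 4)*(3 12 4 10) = [7, 1, 5, 12, 0, 10, 8, 11, 2, 9, 3, 6, 4] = (0 7 11 6 8 2 5 10 3 12 4)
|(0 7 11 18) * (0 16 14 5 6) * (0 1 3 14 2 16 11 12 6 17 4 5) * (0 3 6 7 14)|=|(0 14 3)(1 6)(2 16)(4 5 17)(7 12)(11 18)|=6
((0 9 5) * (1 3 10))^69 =((0 9 5)(1 3 10))^69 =(10)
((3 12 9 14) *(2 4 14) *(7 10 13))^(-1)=(2 9 12 3 14 4)(7 13 10)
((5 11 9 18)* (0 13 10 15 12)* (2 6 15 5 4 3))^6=((0 13 10 5 11 9 18 4 3 2 6 15 12))^6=(0 18 12 9 15 11 6 5 2 10 3 13 4)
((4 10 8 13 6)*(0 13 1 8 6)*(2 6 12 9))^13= ((0 13)(1 8)(2 6 4 10 12 9))^13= (0 13)(1 8)(2 6 4 10 12 9)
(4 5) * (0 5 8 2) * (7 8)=[5, 1, 0, 3, 7, 4, 6, 8, 2]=(0 5 4 7 8 2)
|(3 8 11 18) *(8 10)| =|(3 10 8 11 18)| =5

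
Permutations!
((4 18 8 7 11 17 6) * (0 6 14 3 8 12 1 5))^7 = (18)(3 8 7 11 17 14)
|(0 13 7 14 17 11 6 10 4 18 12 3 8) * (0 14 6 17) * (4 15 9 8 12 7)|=|(0 13 4 18 7 6 10 15 9 8 14)(3 12)(11 17)|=22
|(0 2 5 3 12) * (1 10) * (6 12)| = |(0 2 5 3 6 12)(1 10)| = 6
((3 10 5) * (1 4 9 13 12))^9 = (1 12 13 9 4)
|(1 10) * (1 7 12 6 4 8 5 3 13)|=10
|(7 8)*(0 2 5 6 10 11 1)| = |(0 2 5 6 10 11 1)(7 8)| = 14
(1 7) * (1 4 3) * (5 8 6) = (1 7 4 3)(5 8 6) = [0, 7, 2, 1, 3, 8, 5, 4, 6]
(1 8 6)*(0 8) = (0 8 6 1) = [8, 0, 2, 3, 4, 5, 1, 7, 6]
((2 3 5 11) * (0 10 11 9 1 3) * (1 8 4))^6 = ((0 10 11 2)(1 3 5 9 8 4))^6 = (0 11)(2 10)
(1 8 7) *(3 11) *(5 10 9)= (1 8 7)(3 11)(5 10 9)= [0, 8, 2, 11, 4, 10, 6, 1, 7, 5, 9, 3]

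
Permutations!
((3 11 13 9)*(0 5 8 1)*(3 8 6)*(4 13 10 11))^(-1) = ((0 5 6 3 4 13 9 8 1)(10 11))^(-1) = (0 1 8 9 13 4 3 6 5)(10 11)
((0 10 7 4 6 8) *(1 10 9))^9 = (0 9 1 10 7 4 6 8)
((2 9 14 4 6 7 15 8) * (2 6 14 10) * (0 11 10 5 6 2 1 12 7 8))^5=(0 7 1 11 15 12 10)(4 14)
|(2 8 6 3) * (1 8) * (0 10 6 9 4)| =|(0 10 6 3 2 1 8 9 4)| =9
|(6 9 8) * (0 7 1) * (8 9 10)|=3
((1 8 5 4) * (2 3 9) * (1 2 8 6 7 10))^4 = (10)(2 5 9)(3 4 8)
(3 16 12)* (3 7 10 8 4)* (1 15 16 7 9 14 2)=(1 15 16 12 9 14 2)(3 7 10 8 4)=[0, 15, 1, 7, 3, 5, 6, 10, 4, 14, 8, 11, 9, 13, 2, 16, 12]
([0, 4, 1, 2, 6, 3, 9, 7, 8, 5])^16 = [0, 6, 4, 1, 9, 2, 5, 7, 8, 3]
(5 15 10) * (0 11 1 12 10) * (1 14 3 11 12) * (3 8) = (0 12 10 5 15)(3 11 14 8) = [12, 1, 2, 11, 4, 15, 6, 7, 3, 9, 5, 14, 10, 13, 8, 0]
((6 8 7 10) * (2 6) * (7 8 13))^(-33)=((2 6 13 7 10))^(-33)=(2 13 10 6 7)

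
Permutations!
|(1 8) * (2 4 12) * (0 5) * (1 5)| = 12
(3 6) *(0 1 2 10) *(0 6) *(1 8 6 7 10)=(0 8 6 3)(1 2)(7 10)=[8, 2, 1, 0, 4, 5, 3, 10, 6, 9, 7]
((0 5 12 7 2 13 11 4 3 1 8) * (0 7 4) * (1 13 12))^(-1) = (0 11 13 3 4 12 2 7 8 1 5)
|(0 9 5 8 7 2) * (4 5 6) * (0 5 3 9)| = 4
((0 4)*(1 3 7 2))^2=(1 7)(2 3)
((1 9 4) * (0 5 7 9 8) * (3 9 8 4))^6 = ((0 5 7 8)(1 4)(3 9))^6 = (9)(0 7)(5 8)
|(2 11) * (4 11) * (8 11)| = |(2 4 8 11)| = 4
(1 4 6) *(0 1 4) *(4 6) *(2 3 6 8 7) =[1, 0, 3, 6, 4, 5, 8, 2, 7] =(0 1)(2 3 6 8 7)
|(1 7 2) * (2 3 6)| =|(1 7 3 6 2)| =5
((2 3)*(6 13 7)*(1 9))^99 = (13)(1 9)(2 3)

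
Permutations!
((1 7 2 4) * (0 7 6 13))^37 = ((0 7 2 4 1 6 13))^37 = (0 2 1 13 7 4 6)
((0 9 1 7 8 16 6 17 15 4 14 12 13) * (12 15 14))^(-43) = ((0 9 1 7 8 16 6 17 14 15 4 12 13))^(-43) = (0 15 16 9 4 6 1 12 17 7 13 14 8)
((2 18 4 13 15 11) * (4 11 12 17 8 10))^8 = (2 11 18)(4 13 15 12 17 8 10)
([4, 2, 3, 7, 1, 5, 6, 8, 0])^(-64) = (0 8 7 3 2 1 4)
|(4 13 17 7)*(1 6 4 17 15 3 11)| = |(1 6 4 13 15 3 11)(7 17)| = 14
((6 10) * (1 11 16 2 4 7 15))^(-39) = ((1 11 16 2 4 7 15)(6 10))^(-39) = (1 2 15 16 7 11 4)(6 10)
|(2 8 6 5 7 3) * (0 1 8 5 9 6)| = |(0 1 8)(2 5 7 3)(6 9)| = 12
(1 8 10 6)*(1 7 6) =(1 8 10)(6 7) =[0, 8, 2, 3, 4, 5, 7, 6, 10, 9, 1]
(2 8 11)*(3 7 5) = (2 8 11)(3 7 5) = [0, 1, 8, 7, 4, 3, 6, 5, 11, 9, 10, 2]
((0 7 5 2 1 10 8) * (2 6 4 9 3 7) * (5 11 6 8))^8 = ((0 2 1 10 5 8)(3 7 11 6 4 9))^8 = (0 1 5)(2 10 8)(3 11 4)(6 9 7)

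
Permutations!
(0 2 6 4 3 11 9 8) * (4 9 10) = (0 2 6 9 8)(3 11 10 4) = [2, 1, 6, 11, 3, 5, 9, 7, 0, 8, 4, 10]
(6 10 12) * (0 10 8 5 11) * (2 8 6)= (0 10 12 2 8 5 11)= [10, 1, 8, 3, 4, 11, 6, 7, 5, 9, 12, 0, 2]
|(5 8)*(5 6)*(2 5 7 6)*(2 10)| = 4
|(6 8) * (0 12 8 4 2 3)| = 7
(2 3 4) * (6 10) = (2 3 4)(6 10) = [0, 1, 3, 4, 2, 5, 10, 7, 8, 9, 6]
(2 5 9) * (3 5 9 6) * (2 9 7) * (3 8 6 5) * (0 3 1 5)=[3, 5, 7, 1, 4, 0, 8, 2, 6, 9]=(9)(0 3 1 5)(2 7)(6 8)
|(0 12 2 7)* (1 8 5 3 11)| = 20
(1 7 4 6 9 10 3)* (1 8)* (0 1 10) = (0 1 7 4 6 9)(3 8 10) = [1, 7, 2, 8, 6, 5, 9, 4, 10, 0, 3]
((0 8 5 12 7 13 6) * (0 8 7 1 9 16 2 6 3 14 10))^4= ((0 7 13 3 14 10)(1 9 16 2 6 8 5 12))^4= (0 14 13)(1 6)(2 12)(3 7 10)(5 16)(8 9)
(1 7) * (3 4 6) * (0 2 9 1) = (0 2 9 1 7)(3 4 6) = [2, 7, 9, 4, 6, 5, 3, 0, 8, 1]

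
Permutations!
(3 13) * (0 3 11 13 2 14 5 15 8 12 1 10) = (0 3 2 14 5 15 8 12 1 10)(11 13) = [3, 10, 14, 2, 4, 15, 6, 7, 12, 9, 0, 13, 1, 11, 5, 8]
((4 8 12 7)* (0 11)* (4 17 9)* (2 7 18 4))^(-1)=((0 11)(2 7 17 9)(4 8 12 18))^(-1)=(0 11)(2 9 17 7)(4 18 12 8)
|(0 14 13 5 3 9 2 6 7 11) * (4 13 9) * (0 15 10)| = 36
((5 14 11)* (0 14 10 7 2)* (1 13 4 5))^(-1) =(0 2 7 10 5 4 13 1 11 14)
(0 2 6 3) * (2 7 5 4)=(0 7 5 4 2 6 3)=[7, 1, 6, 0, 2, 4, 3, 5]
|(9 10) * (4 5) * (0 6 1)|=6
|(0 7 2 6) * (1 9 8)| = |(0 7 2 6)(1 9 8)| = 12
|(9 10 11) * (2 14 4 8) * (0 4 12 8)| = 12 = |(0 4)(2 14 12 8)(9 10 11)|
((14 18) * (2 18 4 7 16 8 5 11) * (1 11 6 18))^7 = ((1 11 2)(4 7 16 8 5 6 18 14))^7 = (1 11 2)(4 14 18 6 5 8 16 7)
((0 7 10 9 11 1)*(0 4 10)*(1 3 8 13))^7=(0 7)(1 13 8 3 11 9 10 4)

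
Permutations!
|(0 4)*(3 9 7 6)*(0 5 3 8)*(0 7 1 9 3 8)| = 6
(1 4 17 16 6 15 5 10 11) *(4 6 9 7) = (1 6 15 5 10 11)(4 17 16 9 7) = [0, 6, 2, 3, 17, 10, 15, 4, 8, 7, 11, 1, 12, 13, 14, 5, 9, 16]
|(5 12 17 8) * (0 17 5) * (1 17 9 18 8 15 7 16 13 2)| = 28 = |(0 9 18 8)(1 17 15 7 16 13 2)(5 12)|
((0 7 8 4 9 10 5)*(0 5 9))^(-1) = (0 4 8 7)(9 10)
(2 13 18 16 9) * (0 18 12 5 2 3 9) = (0 18 16)(2 13 12 5)(3 9) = [18, 1, 13, 9, 4, 2, 6, 7, 8, 3, 10, 11, 5, 12, 14, 15, 0, 17, 16]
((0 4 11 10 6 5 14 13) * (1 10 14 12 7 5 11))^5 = ((0 4 1 10 6 11 14 13)(5 12 7))^5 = (0 11 1 13 6 4 14 10)(5 7 12)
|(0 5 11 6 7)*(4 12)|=|(0 5 11 6 7)(4 12)|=10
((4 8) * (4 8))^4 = ((8))^4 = (8)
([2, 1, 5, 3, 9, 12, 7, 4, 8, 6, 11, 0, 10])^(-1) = (0 11 10 12 5 2)(4 7 6 9)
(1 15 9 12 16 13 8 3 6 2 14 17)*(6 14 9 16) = (1 15 16 13 8 3 14 17)(2 9 12 6) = [0, 15, 9, 14, 4, 5, 2, 7, 3, 12, 10, 11, 6, 8, 17, 16, 13, 1]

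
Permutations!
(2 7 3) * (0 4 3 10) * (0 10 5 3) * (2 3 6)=[4, 1, 7, 3, 0, 6, 2, 5, 8, 9, 10]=(10)(0 4)(2 7 5 6)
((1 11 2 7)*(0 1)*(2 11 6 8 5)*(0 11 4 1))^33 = (1 6 8 5 2 7 11 4)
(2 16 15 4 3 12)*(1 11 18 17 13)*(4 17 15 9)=[0, 11, 16, 12, 3, 5, 6, 7, 8, 4, 10, 18, 2, 1, 14, 17, 9, 13, 15]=(1 11 18 15 17 13)(2 16 9 4 3 12)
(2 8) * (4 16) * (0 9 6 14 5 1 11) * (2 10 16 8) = [9, 11, 2, 3, 8, 1, 14, 7, 10, 6, 16, 0, 12, 13, 5, 15, 4] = (0 9 6 14 5 1 11)(4 8 10 16)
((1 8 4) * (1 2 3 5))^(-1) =(1 5 3 2 4 8) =((1 8 4 2 3 5))^(-1)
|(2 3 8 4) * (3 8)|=|(2 8 4)|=3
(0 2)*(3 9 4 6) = [2, 1, 0, 9, 6, 5, 3, 7, 8, 4] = (0 2)(3 9 4 6)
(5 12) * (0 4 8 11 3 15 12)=(0 4 8 11 3 15 12 5)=[4, 1, 2, 15, 8, 0, 6, 7, 11, 9, 10, 3, 5, 13, 14, 12]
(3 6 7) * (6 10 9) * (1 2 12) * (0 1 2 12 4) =[1, 12, 4, 10, 0, 5, 7, 3, 8, 6, 9, 11, 2] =(0 1 12 2 4)(3 10 9 6 7)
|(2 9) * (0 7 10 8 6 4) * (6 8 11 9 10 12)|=|(0 7 12 6 4)(2 10 11 9)|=20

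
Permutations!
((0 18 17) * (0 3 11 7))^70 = (0 11 17)(3 18 7)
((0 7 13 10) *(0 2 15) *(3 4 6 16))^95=((0 7 13 10 2 15)(3 4 6 16))^95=(0 15 2 10 13 7)(3 16 6 4)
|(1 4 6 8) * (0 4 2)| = 6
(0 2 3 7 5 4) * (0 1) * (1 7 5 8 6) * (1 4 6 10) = [2, 0, 3, 5, 7, 6, 4, 8, 10, 9, 1] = (0 2 3 5 6 4 7 8 10 1)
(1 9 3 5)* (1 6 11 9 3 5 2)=(1 3 2)(5 6 11 9)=[0, 3, 1, 2, 4, 6, 11, 7, 8, 5, 10, 9]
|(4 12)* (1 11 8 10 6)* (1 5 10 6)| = 6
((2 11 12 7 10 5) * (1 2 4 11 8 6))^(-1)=((1 2 8 6)(4 11 12 7 10 5))^(-1)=(1 6 8 2)(4 5 10 7 12 11)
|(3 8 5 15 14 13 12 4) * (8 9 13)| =20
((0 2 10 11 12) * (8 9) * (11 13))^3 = ((0 2 10 13 11 12)(8 9))^3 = (0 13)(2 11)(8 9)(10 12)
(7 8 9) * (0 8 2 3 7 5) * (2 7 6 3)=[8, 1, 2, 6, 4, 0, 3, 7, 9, 5]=(0 8 9 5)(3 6)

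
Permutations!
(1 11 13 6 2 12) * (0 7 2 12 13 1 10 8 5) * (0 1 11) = (0 7 2 13 6 12 10 8 5 1) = [7, 0, 13, 3, 4, 1, 12, 2, 5, 9, 8, 11, 10, 6]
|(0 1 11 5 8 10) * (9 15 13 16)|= 12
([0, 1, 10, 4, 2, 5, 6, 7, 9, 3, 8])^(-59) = [0, 1, 10, 4, 2, 5, 6, 7, 9, 3, 8]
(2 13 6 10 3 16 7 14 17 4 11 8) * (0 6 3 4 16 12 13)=(0 6 10 4 11 8 2)(3 12 13)(7 14 17 16)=[6, 1, 0, 12, 11, 5, 10, 14, 2, 9, 4, 8, 13, 3, 17, 15, 7, 16]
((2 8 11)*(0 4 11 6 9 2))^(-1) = (0 11 4)(2 9 6 8)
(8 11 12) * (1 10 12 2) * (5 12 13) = (1 10 13 5 12 8 11 2) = [0, 10, 1, 3, 4, 12, 6, 7, 11, 9, 13, 2, 8, 5]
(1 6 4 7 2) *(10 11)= (1 6 4 7 2)(10 11)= [0, 6, 1, 3, 7, 5, 4, 2, 8, 9, 11, 10]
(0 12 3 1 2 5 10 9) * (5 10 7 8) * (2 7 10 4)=(0 12 3 1 7 8 5 10 9)(2 4)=[12, 7, 4, 1, 2, 10, 6, 8, 5, 0, 9, 11, 3]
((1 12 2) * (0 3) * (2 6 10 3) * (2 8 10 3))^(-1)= (0 3 6 12 1 2 10 8)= ((0 8 10 2 1 12 6 3))^(-1)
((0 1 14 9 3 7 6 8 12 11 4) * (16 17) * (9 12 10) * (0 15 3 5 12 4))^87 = (0 4 7 10 12 1 15 6 9 11 14 3 8 5)(16 17)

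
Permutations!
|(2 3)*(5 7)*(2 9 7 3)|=|(3 9 7 5)|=4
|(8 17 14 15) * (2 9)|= 4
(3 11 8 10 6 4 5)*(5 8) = (3 11 5)(4 8 10 6) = [0, 1, 2, 11, 8, 3, 4, 7, 10, 9, 6, 5]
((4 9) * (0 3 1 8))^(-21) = (0 8 1 3)(4 9)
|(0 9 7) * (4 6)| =6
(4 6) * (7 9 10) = (4 6)(7 9 10) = [0, 1, 2, 3, 6, 5, 4, 9, 8, 10, 7]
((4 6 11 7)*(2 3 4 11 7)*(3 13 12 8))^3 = ((2 13 12 8 3 4 6 7 11))^3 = (2 8 6)(3 7 13)(4 11 12)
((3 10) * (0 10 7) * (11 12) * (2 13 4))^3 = ((0 10 3 7)(2 13 4)(11 12))^3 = (13)(0 7 3 10)(11 12)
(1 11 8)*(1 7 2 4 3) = (1 11 8 7 2 4 3) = [0, 11, 4, 1, 3, 5, 6, 2, 7, 9, 10, 8]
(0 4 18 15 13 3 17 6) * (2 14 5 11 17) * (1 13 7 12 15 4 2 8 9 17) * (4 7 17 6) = (0 2 14 5 11 1 13 3 8 9 6)(4 18 7 12 15 17) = [2, 13, 14, 8, 18, 11, 0, 12, 9, 6, 10, 1, 15, 3, 5, 17, 16, 4, 7]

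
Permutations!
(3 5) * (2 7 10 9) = (2 7 10 9)(3 5) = [0, 1, 7, 5, 4, 3, 6, 10, 8, 2, 9]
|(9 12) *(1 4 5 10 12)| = 6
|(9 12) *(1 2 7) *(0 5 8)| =6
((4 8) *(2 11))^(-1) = (2 11)(4 8)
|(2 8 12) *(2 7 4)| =5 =|(2 8 12 7 4)|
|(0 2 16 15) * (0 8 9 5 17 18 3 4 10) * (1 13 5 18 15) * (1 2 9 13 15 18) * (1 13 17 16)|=|(0 9 13 5 16 2 1 15 8 17 18 3 4 10)|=14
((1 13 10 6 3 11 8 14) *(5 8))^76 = ((1 13 10 6 3 11 5 8 14))^76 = (1 3 14 6 8 10 5 13 11)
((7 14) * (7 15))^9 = ((7 14 15))^9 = (15)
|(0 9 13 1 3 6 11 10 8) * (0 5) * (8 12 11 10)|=|(0 9 13 1 3 6 10 12 11 8 5)|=11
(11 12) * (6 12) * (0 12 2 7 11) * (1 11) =(0 12)(1 11 6 2 7) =[12, 11, 7, 3, 4, 5, 2, 1, 8, 9, 10, 6, 0]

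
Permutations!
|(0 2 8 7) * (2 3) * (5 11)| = 10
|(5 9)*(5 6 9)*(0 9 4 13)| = 5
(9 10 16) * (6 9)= (6 9 10 16)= [0, 1, 2, 3, 4, 5, 9, 7, 8, 10, 16, 11, 12, 13, 14, 15, 6]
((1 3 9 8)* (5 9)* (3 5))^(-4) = (9)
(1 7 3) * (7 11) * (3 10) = (1 11 7 10 3) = [0, 11, 2, 1, 4, 5, 6, 10, 8, 9, 3, 7]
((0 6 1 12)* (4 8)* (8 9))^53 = ((0 6 1 12)(4 9 8))^53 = (0 6 1 12)(4 8 9)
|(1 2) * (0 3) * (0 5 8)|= |(0 3 5 8)(1 2)|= 4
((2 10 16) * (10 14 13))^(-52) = ((2 14 13 10 16))^(-52) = (2 10 14 16 13)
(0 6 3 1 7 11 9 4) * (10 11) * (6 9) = (0 9 4)(1 7 10 11 6 3) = [9, 7, 2, 1, 0, 5, 3, 10, 8, 4, 11, 6]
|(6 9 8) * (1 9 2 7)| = 6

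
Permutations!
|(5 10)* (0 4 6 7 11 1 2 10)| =9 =|(0 4 6 7 11 1 2 10 5)|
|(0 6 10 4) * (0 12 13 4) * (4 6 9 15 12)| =|(0 9 15 12 13 6 10)| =7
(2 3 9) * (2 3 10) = (2 10)(3 9) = [0, 1, 10, 9, 4, 5, 6, 7, 8, 3, 2]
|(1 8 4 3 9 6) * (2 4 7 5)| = 9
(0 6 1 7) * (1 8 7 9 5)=(0 6 8 7)(1 9 5)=[6, 9, 2, 3, 4, 1, 8, 0, 7, 5]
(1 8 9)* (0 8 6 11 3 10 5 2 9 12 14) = (0 8 12 14)(1 6 11 3 10 5 2 9) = [8, 6, 9, 10, 4, 2, 11, 7, 12, 1, 5, 3, 14, 13, 0]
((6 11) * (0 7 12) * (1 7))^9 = (0 1 7 12)(6 11)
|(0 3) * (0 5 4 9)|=5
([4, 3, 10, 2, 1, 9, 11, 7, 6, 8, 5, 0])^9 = [6, 0, 1, 4, 11, 2, 9, 7, 5, 10, 3, 8]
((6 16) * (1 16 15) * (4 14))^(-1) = (1 15 6 16)(4 14)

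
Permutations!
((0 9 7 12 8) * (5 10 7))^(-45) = (0 7 9 12 5 8 10)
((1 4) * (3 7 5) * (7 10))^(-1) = (1 4)(3 5 7 10)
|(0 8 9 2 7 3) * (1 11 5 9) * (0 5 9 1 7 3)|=6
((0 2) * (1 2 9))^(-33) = (0 2 1 9)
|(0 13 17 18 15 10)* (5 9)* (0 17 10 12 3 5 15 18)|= 20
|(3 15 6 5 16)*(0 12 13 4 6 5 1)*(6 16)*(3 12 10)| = 28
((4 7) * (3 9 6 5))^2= ((3 9 6 5)(4 7))^2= (3 6)(5 9)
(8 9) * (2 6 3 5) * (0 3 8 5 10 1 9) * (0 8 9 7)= (0 3 10 1 7)(2 6 9 5)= [3, 7, 6, 10, 4, 2, 9, 0, 8, 5, 1]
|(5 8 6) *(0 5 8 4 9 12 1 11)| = |(0 5 4 9 12 1 11)(6 8)| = 14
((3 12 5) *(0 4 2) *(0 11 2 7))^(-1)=((0 4 7)(2 11)(3 12 5))^(-1)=(0 7 4)(2 11)(3 5 12)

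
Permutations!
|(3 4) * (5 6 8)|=|(3 4)(5 6 8)|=6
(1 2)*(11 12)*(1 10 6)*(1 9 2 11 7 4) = (1 11 12 7 4)(2 10 6 9) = [0, 11, 10, 3, 1, 5, 9, 4, 8, 2, 6, 12, 7]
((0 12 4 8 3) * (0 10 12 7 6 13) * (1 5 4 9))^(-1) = (0 13 6 7)(1 9 12 10 3 8 4 5)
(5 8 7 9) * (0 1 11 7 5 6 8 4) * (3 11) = (0 1 3 11 7 9 6 8 5 4) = [1, 3, 2, 11, 0, 4, 8, 9, 5, 6, 10, 7]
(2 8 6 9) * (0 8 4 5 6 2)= (0 8 2 4 5 6 9)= [8, 1, 4, 3, 5, 6, 9, 7, 2, 0]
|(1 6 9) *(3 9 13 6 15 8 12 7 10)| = 8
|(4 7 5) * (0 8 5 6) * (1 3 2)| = |(0 8 5 4 7 6)(1 3 2)| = 6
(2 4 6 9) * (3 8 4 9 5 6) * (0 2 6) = [2, 1, 9, 8, 3, 0, 5, 7, 4, 6] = (0 2 9 6 5)(3 8 4)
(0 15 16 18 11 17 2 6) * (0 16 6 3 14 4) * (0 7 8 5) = (0 15 6 16 18 11 17 2 3 14 4 7 8 5) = [15, 1, 3, 14, 7, 0, 16, 8, 5, 9, 10, 17, 12, 13, 4, 6, 18, 2, 11]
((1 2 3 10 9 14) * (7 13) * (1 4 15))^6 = (1 4 9 3)(2 15 14 10) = ((1 2 3 10 9 14 4 15)(7 13))^6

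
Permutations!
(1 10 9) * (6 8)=(1 10 9)(6 8)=[0, 10, 2, 3, 4, 5, 8, 7, 6, 1, 9]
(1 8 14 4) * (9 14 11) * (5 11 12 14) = [0, 8, 2, 3, 1, 11, 6, 7, 12, 5, 10, 9, 14, 13, 4] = (1 8 12 14 4)(5 11 9)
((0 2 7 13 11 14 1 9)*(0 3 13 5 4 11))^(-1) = (0 13 3 9 1 14 11 4 5 7 2)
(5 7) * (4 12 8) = (4 12 8)(5 7) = [0, 1, 2, 3, 12, 7, 6, 5, 4, 9, 10, 11, 8]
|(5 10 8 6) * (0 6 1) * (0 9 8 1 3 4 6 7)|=8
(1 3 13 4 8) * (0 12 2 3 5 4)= (0 12 2 3 13)(1 5 4 8)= [12, 5, 3, 13, 8, 4, 6, 7, 1, 9, 10, 11, 2, 0]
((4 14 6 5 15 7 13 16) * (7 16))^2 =((4 14 6 5 15 16)(7 13))^2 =(4 6 15)(5 16 14)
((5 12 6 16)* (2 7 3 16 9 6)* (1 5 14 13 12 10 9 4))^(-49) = ((1 5 10 9 6 4)(2 7 3 16 14 13 12))^(-49) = (16)(1 4 6 9 10 5)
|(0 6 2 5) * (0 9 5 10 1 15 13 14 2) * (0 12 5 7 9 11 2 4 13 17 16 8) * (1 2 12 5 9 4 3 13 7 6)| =|(0 1 15 17 16 8)(2 10)(3 13 14)(4 7)(5 11 12 9 6)| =30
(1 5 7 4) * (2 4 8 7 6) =(1 5 6 2 4)(7 8) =[0, 5, 4, 3, 1, 6, 2, 8, 7]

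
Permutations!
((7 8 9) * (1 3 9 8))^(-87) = ((1 3 9 7))^(-87) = (1 3 9 7)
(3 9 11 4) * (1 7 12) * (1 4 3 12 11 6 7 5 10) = (1 5 10)(3 9 6 7 11)(4 12) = [0, 5, 2, 9, 12, 10, 7, 11, 8, 6, 1, 3, 4]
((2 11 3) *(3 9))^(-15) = ((2 11 9 3))^(-15) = (2 11 9 3)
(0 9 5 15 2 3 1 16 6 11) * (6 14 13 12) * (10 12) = (0 9 5 15 2 3 1 16 14 13 10 12 6 11) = [9, 16, 3, 1, 4, 15, 11, 7, 8, 5, 12, 0, 6, 10, 13, 2, 14]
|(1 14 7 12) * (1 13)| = 5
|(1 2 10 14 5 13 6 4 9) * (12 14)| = |(1 2 10 12 14 5 13 6 4 9)| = 10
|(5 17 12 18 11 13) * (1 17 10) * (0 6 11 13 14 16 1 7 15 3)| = 15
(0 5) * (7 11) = (0 5)(7 11) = [5, 1, 2, 3, 4, 0, 6, 11, 8, 9, 10, 7]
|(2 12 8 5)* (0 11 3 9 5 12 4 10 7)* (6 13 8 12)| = 9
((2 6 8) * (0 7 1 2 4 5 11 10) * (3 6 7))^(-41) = (0 10 11 5 4 8 6 3)(1 2 7) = ((0 3 6 8 4 5 11 10)(1 2 7))^(-41)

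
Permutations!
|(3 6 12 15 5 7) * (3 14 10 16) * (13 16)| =|(3 6 12 15 5 7 14 10 13 16)| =10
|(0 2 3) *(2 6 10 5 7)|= |(0 6 10 5 7 2 3)|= 7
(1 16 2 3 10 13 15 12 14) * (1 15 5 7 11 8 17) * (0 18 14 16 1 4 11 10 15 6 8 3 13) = (0 18 14 6 8 17 4 11 3 15 12 16 2 13 5 7 10) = [18, 1, 13, 15, 11, 7, 8, 10, 17, 9, 0, 3, 16, 5, 6, 12, 2, 4, 14]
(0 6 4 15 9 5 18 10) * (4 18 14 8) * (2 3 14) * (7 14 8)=(0 6 18 10)(2 3 8 4 15 9 5)(7 14)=[6, 1, 3, 8, 15, 2, 18, 14, 4, 5, 0, 11, 12, 13, 7, 9, 16, 17, 10]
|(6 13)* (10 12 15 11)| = 4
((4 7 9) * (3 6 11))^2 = (3 11 6)(4 9 7)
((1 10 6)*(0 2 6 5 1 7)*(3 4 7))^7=(0 2 6 3 4 7)(1 10 5)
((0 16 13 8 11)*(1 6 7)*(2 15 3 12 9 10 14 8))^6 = ((0 16 13 2 15 3 12 9 10 14 8 11)(1 6 7))^6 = (0 12)(2 14)(3 11)(8 15)(9 16)(10 13)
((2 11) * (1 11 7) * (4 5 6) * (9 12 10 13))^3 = (1 7 2 11)(9 13 10 12)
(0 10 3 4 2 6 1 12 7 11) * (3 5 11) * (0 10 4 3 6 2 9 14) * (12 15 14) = (0 4 9 12 7 6 1 15 14)(5 11 10) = [4, 15, 2, 3, 9, 11, 1, 6, 8, 12, 5, 10, 7, 13, 0, 14]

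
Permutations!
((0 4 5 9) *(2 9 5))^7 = ((0 4 2 9))^7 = (0 9 2 4)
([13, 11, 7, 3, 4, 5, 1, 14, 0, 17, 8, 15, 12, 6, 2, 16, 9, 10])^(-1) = [8, 6, 14, 3, 4, 5, 13, 2, 10, 16, 17, 1, 12, 0, 7, 11, 15, 9]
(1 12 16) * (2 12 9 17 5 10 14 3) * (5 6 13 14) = (1 9 17 6 13 14 3 2 12 16)(5 10) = [0, 9, 12, 2, 4, 10, 13, 7, 8, 17, 5, 11, 16, 14, 3, 15, 1, 6]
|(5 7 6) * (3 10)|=|(3 10)(5 7 6)|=6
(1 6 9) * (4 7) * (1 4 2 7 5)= (1 6 9 4 5)(2 7)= [0, 6, 7, 3, 5, 1, 9, 2, 8, 4]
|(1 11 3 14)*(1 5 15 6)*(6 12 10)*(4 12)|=|(1 11 3 14 5 15 4 12 10 6)|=10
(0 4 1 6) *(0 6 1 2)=(6)(0 4 2)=[4, 1, 0, 3, 2, 5, 6]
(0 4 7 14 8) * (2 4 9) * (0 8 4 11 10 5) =[9, 1, 11, 3, 7, 0, 6, 14, 8, 2, 5, 10, 12, 13, 4] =(0 9 2 11 10 5)(4 7 14)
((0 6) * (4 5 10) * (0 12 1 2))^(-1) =(0 2 1 12 6)(4 10 5) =((0 6 12 1 2)(4 5 10))^(-1)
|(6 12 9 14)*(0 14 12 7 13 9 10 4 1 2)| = |(0 14 6 7 13 9 12 10 4 1 2)| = 11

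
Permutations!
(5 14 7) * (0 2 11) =(0 2 11)(5 14 7) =[2, 1, 11, 3, 4, 14, 6, 5, 8, 9, 10, 0, 12, 13, 7]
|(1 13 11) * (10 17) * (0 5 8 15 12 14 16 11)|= |(0 5 8 15 12 14 16 11 1 13)(10 17)|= 10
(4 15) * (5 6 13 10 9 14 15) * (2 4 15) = [0, 1, 4, 3, 5, 6, 13, 7, 8, 14, 9, 11, 12, 10, 2, 15] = (15)(2 4 5 6 13 10 9 14)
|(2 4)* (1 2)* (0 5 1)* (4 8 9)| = 7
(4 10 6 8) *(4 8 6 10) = (10) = [0, 1, 2, 3, 4, 5, 6, 7, 8, 9, 10]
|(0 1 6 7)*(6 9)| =5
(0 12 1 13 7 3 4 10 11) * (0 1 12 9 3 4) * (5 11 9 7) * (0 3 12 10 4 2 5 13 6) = (13)(0 7 2 5 11 1 6)(9 12 10) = [7, 6, 5, 3, 4, 11, 0, 2, 8, 12, 9, 1, 10, 13]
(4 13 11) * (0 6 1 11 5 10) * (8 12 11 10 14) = (0 6 1 10)(4 13 5 14 8 12 11) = [6, 10, 2, 3, 13, 14, 1, 7, 12, 9, 0, 4, 11, 5, 8]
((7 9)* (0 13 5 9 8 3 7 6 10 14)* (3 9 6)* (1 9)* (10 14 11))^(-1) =((0 13 5 6 14)(1 9 3 7 8)(10 11))^(-1) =(0 14 6 5 13)(1 8 7 3 9)(10 11)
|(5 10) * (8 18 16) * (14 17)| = 6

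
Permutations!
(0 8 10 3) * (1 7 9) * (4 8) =(0 4 8 10 3)(1 7 9) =[4, 7, 2, 0, 8, 5, 6, 9, 10, 1, 3]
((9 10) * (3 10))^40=(3 10 9)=((3 10 9))^40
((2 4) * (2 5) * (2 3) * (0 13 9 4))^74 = (0 5 13 3 9 2 4)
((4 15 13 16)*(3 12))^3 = ((3 12)(4 15 13 16))^3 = (3 12)(4 16 13 15)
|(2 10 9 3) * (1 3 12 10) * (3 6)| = |(1 6 3 2)(9 12 10)| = 12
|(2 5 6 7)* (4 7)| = 5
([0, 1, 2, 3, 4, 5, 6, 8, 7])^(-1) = [0, 1, 2, 3, 4, 5, 6, 8, 7]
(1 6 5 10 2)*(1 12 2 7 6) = (2 12)(5 10 7 6) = [0, 1, 12, 3, 4, 10, 5, 6, 8, 9, 7, 11, 2]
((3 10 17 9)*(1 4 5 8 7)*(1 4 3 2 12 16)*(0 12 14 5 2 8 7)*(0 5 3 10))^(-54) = (0 16 10 9 5 4 14)(1 17 8 7 2 3 12)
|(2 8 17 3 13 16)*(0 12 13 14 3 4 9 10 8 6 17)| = 22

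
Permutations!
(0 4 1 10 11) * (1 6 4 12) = [12, 10, 2, 3, 6, 5, 4, 7, 8, 9, 11, 0, 1] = (0 12 1 10 11)(4 6)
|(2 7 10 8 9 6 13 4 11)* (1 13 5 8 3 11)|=60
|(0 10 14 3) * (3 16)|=5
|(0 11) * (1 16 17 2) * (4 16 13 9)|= |(0 11)(1 13 9 4 16 17 2)|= 14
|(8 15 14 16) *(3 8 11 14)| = |(3 8 15)(11 14 16)| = 3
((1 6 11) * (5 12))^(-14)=((1 6 11)(5 12))^(-14)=(12)(1 6 11)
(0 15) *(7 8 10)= (0 15)(7 8 10)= [15, 1, 2, 3, 4, 5, 6, 8, 10, 9, 7, 11, 12, 13, 14, 0]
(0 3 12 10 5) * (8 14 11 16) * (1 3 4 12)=[4, 3, 2, 1, 12, 0, 6, 7, 14, 9, 5, 16, 10, 13, 11, 15, 8]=(0 4 12 10 5)(1 3)(8 14 11 16)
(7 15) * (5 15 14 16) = [0, 1, 2, 3, 4, 15, 6, 14, 8, 9, 10, 11, 12, 13, 16, 7, 5] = (5 15 7 14 16)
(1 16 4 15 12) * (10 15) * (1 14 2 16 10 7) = (1 10 15 12 14 2 16 4 7) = [0, 10, 16, 3, 7, 5, 6, 1, 8, 9, 15, 11, 14, 13, 2, 12, 4]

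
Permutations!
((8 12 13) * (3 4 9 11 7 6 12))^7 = ((3 4 9 11 7 6 12 13 8))^7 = (3 13 6 11 4 8 12 7 9)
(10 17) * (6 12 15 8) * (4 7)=(4 7)(6 12 15 8)(10 17)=[0, 1, 2, 3, 7, 5, 12, 4, 6, 9, 17, 11, 15, 13, 14, 8, 16, 10]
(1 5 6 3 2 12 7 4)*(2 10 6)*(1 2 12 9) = [0, 5, 9, 10, 2, 12, 3, 4, 8, 1, 6, 11, 7] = (1 5 12 7 4 2 9)(3 10 6)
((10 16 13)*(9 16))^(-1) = ((9 16 13 10))^(-1) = (9 10 13 16)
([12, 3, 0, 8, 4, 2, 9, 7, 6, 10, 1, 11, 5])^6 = [5, 1, 12, 3, 4, 0, 6, 7, 8, 9, 10, 11, 2]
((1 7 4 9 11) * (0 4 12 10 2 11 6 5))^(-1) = (0 5 6 9 4)(1 11 2 10 12 7)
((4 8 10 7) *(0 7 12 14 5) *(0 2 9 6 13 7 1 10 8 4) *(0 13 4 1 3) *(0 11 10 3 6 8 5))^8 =((0 6 4 1 3 11 10 12 14)(2 9 8 5)(7 13))^8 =(0 14 12 10 11 3 1 4 6)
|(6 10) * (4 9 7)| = |(4 9 7)(6 10)| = 6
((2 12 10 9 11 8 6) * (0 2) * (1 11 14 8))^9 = (0 2 12 10 9 14 8 6)(1 11)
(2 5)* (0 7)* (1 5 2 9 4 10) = (0 7)(1 5 9 4 10) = [7, 5, 2, 3, 10, 9, 6, 0, 8, 4, 1]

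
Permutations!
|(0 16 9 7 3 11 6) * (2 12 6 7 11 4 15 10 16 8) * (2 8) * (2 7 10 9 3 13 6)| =28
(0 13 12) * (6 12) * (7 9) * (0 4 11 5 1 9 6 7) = (0 13 7 6 12 4 11 5 1 9) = [13, 9, 2, 3, 11, 1, 12, 6, 8, 0, 10, 5, 4, 7]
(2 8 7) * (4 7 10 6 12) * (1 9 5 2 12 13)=(1 9 5 2 8 10 6 13)(4 7 12)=[0, 9, 8, 3, 7, 2, 13, 12, 10, 5, 6, 11, 4, 1]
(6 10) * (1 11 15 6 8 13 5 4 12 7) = (1 11 15 6 10 8 13 5 4 12 7) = [0, 11, 2, 3, 12, 4, 10, 1, 13, 9, 8, 15, 7, 5, 14, 6]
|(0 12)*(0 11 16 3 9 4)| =|(0 12 11 16 3 9 4)| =7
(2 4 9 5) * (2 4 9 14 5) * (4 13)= (2 9)(4 14 5 13)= [0, 1, 9, 3, 14, 13, 6, 7, 8, 2, 10, 11, 12, 4, 5]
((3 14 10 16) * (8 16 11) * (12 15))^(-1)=(3 16 8 11 10 14)(12 15)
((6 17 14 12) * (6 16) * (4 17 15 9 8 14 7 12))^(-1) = (4 14 8 9 15 6 16 12 7 17)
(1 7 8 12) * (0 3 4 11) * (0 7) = (0 3 4 11 7 8 12 1) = [3, 0, 2, 4, 11, 5, 6, 8, 12, 9, 10, 7, 1]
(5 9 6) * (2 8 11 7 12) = (2 8 11 7 12)(5 9 6) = [0, 1, 8, 3, 4, 9, 5, 12, 11, 6, 10, 7, 2]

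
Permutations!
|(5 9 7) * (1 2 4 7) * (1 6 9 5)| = |(1 2 4 7)(6 9)| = 4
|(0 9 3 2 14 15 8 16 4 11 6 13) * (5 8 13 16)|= |(0 9 3 2 14 15 13)(4 11 6 16)(5 8)|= 28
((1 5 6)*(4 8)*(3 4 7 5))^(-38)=((1 3 4 8 7 5 6))^(-38)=(1 7 3 5 4 6 8)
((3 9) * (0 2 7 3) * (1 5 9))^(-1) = (0 9 5 1 3 7 2)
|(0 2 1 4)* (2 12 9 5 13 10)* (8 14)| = 18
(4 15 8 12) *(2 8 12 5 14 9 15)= [0, 1, 8, 3, 2, 14, 6, 7, 5, 15, 10, 11, 4, 13, 9, 12]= (2 8 5 14 9 15 12 4)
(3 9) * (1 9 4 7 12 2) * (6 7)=(1 9 3 4 6 7 12 2)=[0, 9, 1, 4, 6, 5, 7, 12, 8, 3, 10, 11, 2]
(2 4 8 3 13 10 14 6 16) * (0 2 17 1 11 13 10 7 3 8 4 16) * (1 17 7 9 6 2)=(17)(0 1 11 13 9 6)(2 16 7 3 10 14)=[1, 11, 16, 10, 4, 5, 0, 3, 8, 6, 14, 13, 12, 9, 2, 15, 7, 17]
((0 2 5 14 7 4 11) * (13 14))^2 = (0 5 14 4)(2 13 7 11)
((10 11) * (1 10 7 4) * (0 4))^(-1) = ((0 4 1 10 11 7))^(-1) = (0 7 11 10 1 4)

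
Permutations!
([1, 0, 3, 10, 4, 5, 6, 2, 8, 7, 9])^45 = (10)(0 1)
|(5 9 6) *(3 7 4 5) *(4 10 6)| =|(3 7 10 6)(4 5 9)| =12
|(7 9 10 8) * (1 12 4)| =12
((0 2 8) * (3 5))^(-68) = ((0 2 8)(3 5))^(-68) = (0 2 8)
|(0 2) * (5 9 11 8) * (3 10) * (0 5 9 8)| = 6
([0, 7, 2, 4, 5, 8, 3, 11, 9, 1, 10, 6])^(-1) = (1 9 8 5 4 3 6 11 7)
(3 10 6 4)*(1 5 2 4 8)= (1 5 2 4 3 10 6 8)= [0, 5, 4, 10, 3, 2, 8, 7, 1, 9, 6]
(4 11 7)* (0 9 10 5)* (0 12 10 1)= (0 9 1)(4 11 7)(5 12 10)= [9, 0, 2, 3, 11, 12, 6, 4, 8, 1, 5, 7, 10]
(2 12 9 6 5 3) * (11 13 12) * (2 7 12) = (2 11 13)(3 7 12 9 6 5) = [0, 1, 11, 7, 4, 3, 5, 12, 8, 6, 10, 13, 9, 2]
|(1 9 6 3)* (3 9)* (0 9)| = 6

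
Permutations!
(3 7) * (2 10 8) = (2 10 8)(3 7) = [0, 1, 10, 7, 4, 5, 6, 3, 2, 9, 8]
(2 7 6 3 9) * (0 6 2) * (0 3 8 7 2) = (0 6 8 7)(3 9) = [6, 1, 2, 9, 4, 5, 8, 0, 7, 3]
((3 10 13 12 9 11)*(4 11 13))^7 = ((3 10 4 11)(9 13 12))^7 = (3 11 4 10)(9 13 12)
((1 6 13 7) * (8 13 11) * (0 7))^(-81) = ((0 7 1 6 11 8 13))^(-81) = (0 6 13 1 8 7 11)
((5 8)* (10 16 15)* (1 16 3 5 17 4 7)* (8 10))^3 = ((1 16 15 8 17 4 7)(3 5 10))^3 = (1 8 7 15 4 16 17)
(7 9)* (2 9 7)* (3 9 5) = (2 5 3 9) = [0, 1, 5, 9, 4, 3, 6, 7, 8, 2]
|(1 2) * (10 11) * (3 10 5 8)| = |(1 2)(3 10 11 5 8)| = 10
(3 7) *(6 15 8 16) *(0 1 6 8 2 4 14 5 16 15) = (0 1 6)(2 4 14 5 16 8 15)(3 7) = [1, 6, 4, 7, 14, 16, 0, 3, 15, 9, 10, 11, 12, 13, 5, 2, 8]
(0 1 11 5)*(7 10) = (0 1 11 5)(7 10) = [1, 11, 2, 3, 4, 0, 6, 10, 8, 9, 7, 5]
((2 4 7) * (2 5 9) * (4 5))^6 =((2 5 9)(4 7))^6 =(9)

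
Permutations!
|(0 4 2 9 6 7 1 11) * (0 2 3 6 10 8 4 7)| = 11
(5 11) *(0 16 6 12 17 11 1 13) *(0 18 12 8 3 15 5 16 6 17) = (0 6 8 3 15 5 1 13 18 12)(11 16 17) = [6, 13, 2, 15, 4, 1, 8, 7, 3, 9, 10, 16, 0, 18, 14, 5, 17, 11, 12]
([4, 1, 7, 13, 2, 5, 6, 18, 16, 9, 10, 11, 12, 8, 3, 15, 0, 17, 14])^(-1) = (0 16 8 13 3 14 18 7 2 4)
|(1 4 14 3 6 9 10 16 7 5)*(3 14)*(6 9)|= |(1 4 3 9 10 16 7 5)|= 8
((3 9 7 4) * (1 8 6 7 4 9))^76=((1 8 6 7 9 4 3))^76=(1 3 4 9 7 6 8)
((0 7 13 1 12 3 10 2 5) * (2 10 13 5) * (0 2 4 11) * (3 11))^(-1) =(0 11 12 1 13 3 4 2 5 7)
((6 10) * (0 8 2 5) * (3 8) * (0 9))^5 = (0 9 5 2 8 3)(6 10)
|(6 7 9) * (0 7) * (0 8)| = |(0 7 9 6 8)| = 5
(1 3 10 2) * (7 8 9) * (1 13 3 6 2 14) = [0, 6, 13, 10, 4, 5, 2, 8, 9, 7, 14, 11, 12, 3, 1] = (1 6 2 13 3 10 14)(7 8 9)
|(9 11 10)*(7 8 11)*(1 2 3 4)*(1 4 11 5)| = 9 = |(1 2 3 11 10 9 7 8 5)|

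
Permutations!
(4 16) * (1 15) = [0, 15, 2, 3, 16, 5, 6, 7, 8, 9, 10, 11, 12, 13, 14, 1, 4] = (1 15)(4 16)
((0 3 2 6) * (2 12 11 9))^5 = (0 2 11 3 6 9 12)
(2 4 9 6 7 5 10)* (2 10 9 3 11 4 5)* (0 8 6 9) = [8, 1, 5, 11, 3, 0, 7, 2, 6, 9, 10, 4] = (0 8 6 7 2 5)(3 11 4)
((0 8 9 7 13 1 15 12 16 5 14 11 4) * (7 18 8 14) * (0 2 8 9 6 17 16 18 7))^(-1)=(0 5 16 17 6 8 2 4 11 14)(1 13 7 9 18 12 15)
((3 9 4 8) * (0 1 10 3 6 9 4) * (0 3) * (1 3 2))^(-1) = (0 10 1 2 9 6 8 4 3)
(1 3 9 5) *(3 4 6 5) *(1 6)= [0, 4, 2, 9, 1, 6, 5, 7, 8, 3]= (1 4)(3 9)(5 6)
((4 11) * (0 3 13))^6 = ((0 3 13)(4 11))^6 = (13)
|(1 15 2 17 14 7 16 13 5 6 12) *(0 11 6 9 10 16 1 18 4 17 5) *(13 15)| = |(0 11 6 12 18 4 17 14 7 1 13)(2 5 9 10 16 15)| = 66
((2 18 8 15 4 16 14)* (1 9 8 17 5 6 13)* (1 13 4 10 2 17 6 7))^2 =((1 9 8 15 10 2 18 6 4 16 14 17 5 7))^2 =(1 8 10 18 4 14 5)(2 6 16 17 7 9 15)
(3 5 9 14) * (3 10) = (3 5 9 14 10) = [0, 1, 2, 5, 4, 9, 6, 7, 8, 14, 3, 11, 12, 13, 10]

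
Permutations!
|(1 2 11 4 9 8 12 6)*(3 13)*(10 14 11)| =10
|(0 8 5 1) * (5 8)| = 3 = |(8)(0 5 1)|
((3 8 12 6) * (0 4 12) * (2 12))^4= ((0 4 2 12 6 3 8))^4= (0 6 4 3 2 8 12)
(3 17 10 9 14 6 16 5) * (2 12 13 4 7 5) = (2 12 13 4 7 5 3 17 10 9 14 6 16) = [0, 1, 12, 17, 7, 3, 16, 5, 8, 14, 9, 11, 13, 4, 6, 15, 2, 10]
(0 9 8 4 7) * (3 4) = [9, 1, 2, 4, 7, 5, 6, 0, 3, 8] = (0 9 8 3 4 7)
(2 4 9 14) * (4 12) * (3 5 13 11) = (2 12 4 9 14)(3 5 13 11) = [0, 1, 12, 5, 9, 13, 6, 7, 8, 14, 10, 3, 4, 11, 2]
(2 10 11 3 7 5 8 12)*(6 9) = (2 10 11 3 7 5 8 12)(6 9) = [0, 1, 10, 7, 4, 8, 9, 5, 12, 6, 11, 3, 2]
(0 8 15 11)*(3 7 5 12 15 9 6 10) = [8, 1, 2, 7, 4, 12, 10, 5, 9, 6, 3, 0, 15, 13, 14, 11] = (0 8 9 6 10 3 7 5 12 15 11)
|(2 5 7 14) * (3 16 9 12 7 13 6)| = 10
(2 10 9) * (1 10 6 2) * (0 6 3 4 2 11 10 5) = (0 6 11 10 9 1 5)(2 3 4) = [6, 5, 3, 4, 2, 0, 11, 7, 8, 1, 9, 10]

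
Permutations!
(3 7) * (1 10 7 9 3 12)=(1 10 7 12)(3 9)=[0, 10, 2, 9, 4, 5, 6, 12, 8, 3, 7, 11, 1]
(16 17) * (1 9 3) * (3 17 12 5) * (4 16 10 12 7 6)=(1 9 17 10 12 5 3)(4 16 7 6)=[0, 9, 2, 1, 16, 3, 4, 6, 8, 17, 12, 11, 5, 13, 14, 15, 7, 10]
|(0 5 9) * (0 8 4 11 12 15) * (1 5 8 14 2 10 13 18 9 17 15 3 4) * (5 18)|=12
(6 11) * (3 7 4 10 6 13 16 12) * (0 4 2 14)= (0 4 10 6 11 13 16 12 3 7 2 14)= [4, 1, 14, 7, 10, 5, 11, 2, 8, 9, 6, 13, 3, 16, 0, 15, 12]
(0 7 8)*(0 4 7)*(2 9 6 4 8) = (2 9 6 4 7) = [0, 1, 9, 3, 7, 5, 4, 2, 8, 6]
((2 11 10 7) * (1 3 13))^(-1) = (1 13 3)(2 7 10 11)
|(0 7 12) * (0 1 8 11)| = 6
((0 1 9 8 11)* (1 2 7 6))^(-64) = ((0 2 7 6 1 9 8 11))^(-64) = (11)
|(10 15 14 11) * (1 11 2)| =6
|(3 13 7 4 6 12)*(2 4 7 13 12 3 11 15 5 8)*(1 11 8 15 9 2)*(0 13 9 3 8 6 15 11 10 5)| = 24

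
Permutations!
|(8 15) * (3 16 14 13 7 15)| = 7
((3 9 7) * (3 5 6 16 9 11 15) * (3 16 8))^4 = (3 9 8 16 6 15 5 11 7)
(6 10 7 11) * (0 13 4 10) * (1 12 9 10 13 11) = (0 11 6)(1 12 9 10 7)(4 13) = [11, 12, 2, 3, 13, 5, 0, 1, 8, 10, 7, 6, 9, 4]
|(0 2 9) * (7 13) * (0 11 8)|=|(0 2 9 11 8)(7 13)|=10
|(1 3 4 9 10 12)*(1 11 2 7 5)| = |(1 3 4 9 10 12 11 2 7 5)| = 10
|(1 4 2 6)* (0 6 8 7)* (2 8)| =6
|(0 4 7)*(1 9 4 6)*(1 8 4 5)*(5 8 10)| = |(0 6 10 5 1 9 8 4 7)| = 9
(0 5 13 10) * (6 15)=[5, 1, 2, 3, 4, 13, 15, 7, 8, 9, 0, 11, 12, 10, 14, 6]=(0 5 13 10)(6 15)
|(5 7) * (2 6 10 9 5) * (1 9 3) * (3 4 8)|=10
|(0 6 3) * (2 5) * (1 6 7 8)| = |(0 7 8 1 6 3)(2 5)| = 6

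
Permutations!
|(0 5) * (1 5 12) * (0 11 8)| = 6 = |(0 12 1 5 11 8)|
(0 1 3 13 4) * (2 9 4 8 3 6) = [1, 6, 9, 13, 0, 5, 2, 7, 3, 4, 10, 11, 12, 8] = (0 1 6 2 9 4)(3 13 8)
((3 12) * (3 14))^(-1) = (3 14 12)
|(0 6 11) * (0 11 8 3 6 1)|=|(11)(0 1)(3 6 8)|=6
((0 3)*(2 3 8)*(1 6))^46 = (0 2)(3 8)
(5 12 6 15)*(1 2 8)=(1 2 8)(5 12 6 15)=[0, 2, 8, 3, 4, 12, 15, 7, 1, 9, 10, 11, 6, 13, 14, 5]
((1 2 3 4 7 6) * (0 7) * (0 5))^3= (0 1 4 7 2 5 6 3)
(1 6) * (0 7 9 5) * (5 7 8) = (0 8 5)(1 6)(7 9) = [8, 6, 2, 3, 4, 0, 1, 9, 5, 7]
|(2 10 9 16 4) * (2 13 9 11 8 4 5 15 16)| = |(2 10 11 8 4 13 9)(5 15 16)| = 21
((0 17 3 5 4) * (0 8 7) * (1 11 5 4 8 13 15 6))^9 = (0 5 6 4)(1 13 17 8)(3 7 11 15)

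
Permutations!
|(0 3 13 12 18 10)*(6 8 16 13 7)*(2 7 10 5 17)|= 30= |(0 3 10)(2 7 6 8 16 13 12 18 5 17)|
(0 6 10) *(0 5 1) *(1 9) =(0 6 10 5 9 1) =[6, 0, 2, 3, 4, 9, 10, 7, 8, 1, 5]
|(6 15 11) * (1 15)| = 4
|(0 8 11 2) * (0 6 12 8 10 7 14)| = |(0 10 7 14)(2 6 12 8 11)| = 20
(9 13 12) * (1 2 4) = (1 2 4)(9 13 12) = [0, 2, 4, 3, 1, 5, 6, 7, 8, 13, 10, 11, 9, 12]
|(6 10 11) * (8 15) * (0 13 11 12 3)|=|(0 13 11 6 10 12 3)(8 15)|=14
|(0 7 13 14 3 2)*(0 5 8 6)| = |(0 7 13 14 3 2 5 8 6)| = 9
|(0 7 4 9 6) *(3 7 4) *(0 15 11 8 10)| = |(0 4 9 6 15 11 8 10)(3 7)| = 8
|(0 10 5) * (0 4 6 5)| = 6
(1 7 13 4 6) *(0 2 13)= (0 2 13 4 6 1 7)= [2, 7, 13, 3, 6, 5, 1, 0, 8, 9, 10, 11, 12, 4]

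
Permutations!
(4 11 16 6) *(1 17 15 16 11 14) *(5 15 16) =[0, 17, 2, 3, 14, 15, 4, 7, 8, 9, 10, 11, 12, 13, 1, 5, 6, 16] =(1 17 16 6 4 14)(5 15)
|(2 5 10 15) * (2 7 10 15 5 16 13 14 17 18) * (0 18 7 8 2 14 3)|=|(0 18 14 17 7 10 5 15 8 2 16 13 3)|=13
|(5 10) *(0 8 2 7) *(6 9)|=4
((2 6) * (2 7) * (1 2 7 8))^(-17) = ((1 2 6 8))^(-17) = (1 8 6 2)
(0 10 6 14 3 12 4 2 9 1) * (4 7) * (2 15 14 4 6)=(0 10 2 9 1)(3 12 7 6 4 15 14)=[10, 0, 9, 12, 15, 5, 4, 6, 8, 1, 2, 11, 7, 13, 3, 14]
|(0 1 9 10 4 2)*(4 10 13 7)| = 7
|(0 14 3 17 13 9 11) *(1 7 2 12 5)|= |(0 14 3 17 13 9 11)(1 7 2 12 5)|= 35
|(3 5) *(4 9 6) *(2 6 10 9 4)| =|(2 6)(3 5)(9 10)| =2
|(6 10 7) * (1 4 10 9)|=6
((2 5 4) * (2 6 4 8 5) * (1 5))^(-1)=(1 8 5)(4 6)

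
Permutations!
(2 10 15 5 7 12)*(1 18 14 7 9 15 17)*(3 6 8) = (1 18 14 7 12 2 10 17)(3 6 8)(5 9 15) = [0, 18, 10, 6, 4, 9, 8, 12, 3, 15, 17, 11, 2, 13, 7, 5, 16, 1, 14]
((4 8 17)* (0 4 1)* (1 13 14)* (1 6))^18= ((0 4 8 17 13 14 6 1))^18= (0 8 13 6)(1 4 17 14)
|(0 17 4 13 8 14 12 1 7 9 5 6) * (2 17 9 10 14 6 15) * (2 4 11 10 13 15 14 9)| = |(0 2 17 11 10 9 5 14 12 1 7 13 8 6)(4 15)| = 14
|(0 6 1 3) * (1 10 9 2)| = 7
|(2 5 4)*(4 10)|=4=|(2 5 10 4)|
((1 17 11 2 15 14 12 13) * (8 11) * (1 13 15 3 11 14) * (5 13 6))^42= (17)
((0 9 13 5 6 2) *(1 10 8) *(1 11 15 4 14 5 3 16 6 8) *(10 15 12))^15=((0 9 13 3 16 6 2)(1 15 4 14 5 8 11 12 10))^15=(0 9 13 3 16 6 2)(1 11 14)(4 10 8)(5 15 12)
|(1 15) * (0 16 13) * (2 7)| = 6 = |(0 16 13)(1 15)(2 7)|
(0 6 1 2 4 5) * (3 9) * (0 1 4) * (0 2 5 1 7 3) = (0 6 4 1 5 7 3 9) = [6, 5, 2, 9, 1, 7, 4, 3, 8, 0]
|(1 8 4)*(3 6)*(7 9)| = 6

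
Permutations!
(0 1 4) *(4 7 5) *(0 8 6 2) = (0 1 7 5 4 8 6 2) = [1, 7, 0, 3, 8, 4, 2, 5, 6]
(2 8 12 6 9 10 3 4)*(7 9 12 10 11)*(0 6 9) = (0 6 12 9 11 7)(2 8 10 3 4) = [6, 1, 8, 4, 2, 5, 12, 0, 10, 11, 3, 7, 9]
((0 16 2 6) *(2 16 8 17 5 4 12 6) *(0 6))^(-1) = ((0 8 17 5 4 12))^(-1) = (0 12 4 5 17 8)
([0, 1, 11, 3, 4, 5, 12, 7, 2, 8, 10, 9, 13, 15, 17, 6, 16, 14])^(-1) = [0, 1, 8, 3, 4, 5, 15, 7, 9, 11, 10, 2, 6, 12, 17, 13, 16, 14]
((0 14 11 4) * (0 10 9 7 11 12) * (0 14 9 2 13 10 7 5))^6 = (14)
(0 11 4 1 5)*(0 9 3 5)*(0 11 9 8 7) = (0 9 3 5 8 7)(1 11 4) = [9, 11, 2, 5, 1, 8, 6, 0, 7, 3, 10, 4]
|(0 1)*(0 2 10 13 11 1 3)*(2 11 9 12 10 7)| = |(0 3)(1 11)(2 7)(9 12 10 13)| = 4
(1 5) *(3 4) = (1 5)(3 4) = [0, 5, 2, 4, 3, 1]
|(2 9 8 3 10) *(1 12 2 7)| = |(1 12 2 9 8 3 10 7)| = 8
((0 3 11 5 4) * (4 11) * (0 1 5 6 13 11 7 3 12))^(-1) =(0 12)(1 4 3 7 5)(6 11 13)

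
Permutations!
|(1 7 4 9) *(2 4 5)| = 6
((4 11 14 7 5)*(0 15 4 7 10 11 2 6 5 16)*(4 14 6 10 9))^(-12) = (16)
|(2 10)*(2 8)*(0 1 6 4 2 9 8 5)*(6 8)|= 9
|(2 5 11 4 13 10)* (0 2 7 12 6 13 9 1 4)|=|(0 2 5 11)(1 4 9)(6 13 10 7 12)|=60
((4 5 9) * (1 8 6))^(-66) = (9) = ((1 8 6)(4 5 9))^(-66)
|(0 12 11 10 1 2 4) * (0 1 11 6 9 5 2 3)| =|(0 12 6 9 5 2 4 1 3)(10 11)| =18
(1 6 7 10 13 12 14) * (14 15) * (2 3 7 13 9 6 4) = (1 4 2 3 7 10 9 6 13 12 15 14) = [0, 4, 3, 7, 2, 5, 13, 10, 8, 6, 9, 11, 15, 12, 1, 14]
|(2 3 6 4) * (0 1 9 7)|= |(0 1 9 7)(2 3 6 4)|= 4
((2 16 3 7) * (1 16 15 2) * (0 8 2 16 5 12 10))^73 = ((0 8 2 15 16 3 7 1 5 12 10))^73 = (0 1 15 10 7 2 12 3 8 5 16)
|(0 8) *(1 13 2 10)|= |(0 8)(1 13 2 10)|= 4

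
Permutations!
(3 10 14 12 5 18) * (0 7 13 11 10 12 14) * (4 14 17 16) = [7, 1, 2, 12, 14, 18, 6, 13, 8, 9, 0, 10, 5, 11, 17, 15, 4, 16, 3] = (0 7 13 11 10)(3 12 5 18)(4 14 17 16)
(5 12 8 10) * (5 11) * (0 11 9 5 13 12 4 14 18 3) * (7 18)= (0 11 13 12 8 10 9 5 4 14 7 18 3)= [11, 1, 2, 0, 14, 4, 6, 18, 10, 5, 9, 13, 8, 12, 7, 15, 16, 17, 3]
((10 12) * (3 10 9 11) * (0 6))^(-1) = ((0 6)(3 10 12 9 11))^(-1) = (0 6)(3 11 9 12 10)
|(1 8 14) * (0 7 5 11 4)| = 15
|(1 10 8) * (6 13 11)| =3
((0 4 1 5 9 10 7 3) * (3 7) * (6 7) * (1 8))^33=((0 4 8 1 5 9 10 3)(6 7))^33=(0 4 8 1 5 9 10 3)(6 7)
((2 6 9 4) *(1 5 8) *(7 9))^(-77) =((1 5 8)(2 6 7 9 4))^(-77) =(1 5 8)(2 9 6 4 7)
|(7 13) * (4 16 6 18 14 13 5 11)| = |(4 16 6 18 14 13 7 5 11)| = 9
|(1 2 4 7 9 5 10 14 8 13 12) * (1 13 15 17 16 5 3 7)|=|(1 2 4)(3 7 9)(5 10 14 8 15 17 16)(12 13)|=42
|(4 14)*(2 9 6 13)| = |(2 9 6 13)(4 14)| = 4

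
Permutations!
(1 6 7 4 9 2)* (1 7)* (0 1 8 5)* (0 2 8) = [1, 6, 7, 3, 9, 2, 0, 4, 5, 8] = (0 1 6)(2 7 4 9 8 5)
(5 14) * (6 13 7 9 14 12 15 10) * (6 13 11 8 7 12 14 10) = [0, 1, 2, 3, 4, 14, 11, 9, 7, 10, 13, 8, 15, 12, 5, 6] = (5 14)(6 11 8 7 9 10 13 12 15)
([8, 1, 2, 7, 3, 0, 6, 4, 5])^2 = [5, 1, 2, 4, 7, 8, 6, 3, 0]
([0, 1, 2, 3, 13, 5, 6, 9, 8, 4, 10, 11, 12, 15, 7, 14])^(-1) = (4 9 7 14 15 13)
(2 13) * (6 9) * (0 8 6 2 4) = (0 8 6 9 2 13 4) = [8, 1, 13, 3, 0, 5, 9, 7, 6, 2, 10, 11, 12, 4]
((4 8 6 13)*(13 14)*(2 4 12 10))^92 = ((2 4 8 6 14 13 12 10))^92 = (2 14)(4 13)(6 10)(8 12)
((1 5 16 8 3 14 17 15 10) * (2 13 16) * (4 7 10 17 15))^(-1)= (1 10 7 4 17 15 14 3 8 16 13 2 5)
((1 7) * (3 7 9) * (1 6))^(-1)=((1 9 3 7 6))^(-1)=(1 6 7 3 9)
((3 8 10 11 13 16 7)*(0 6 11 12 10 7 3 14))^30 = (0 13 8)(3 14 11)(6 16 7)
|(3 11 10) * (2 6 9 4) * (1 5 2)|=6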